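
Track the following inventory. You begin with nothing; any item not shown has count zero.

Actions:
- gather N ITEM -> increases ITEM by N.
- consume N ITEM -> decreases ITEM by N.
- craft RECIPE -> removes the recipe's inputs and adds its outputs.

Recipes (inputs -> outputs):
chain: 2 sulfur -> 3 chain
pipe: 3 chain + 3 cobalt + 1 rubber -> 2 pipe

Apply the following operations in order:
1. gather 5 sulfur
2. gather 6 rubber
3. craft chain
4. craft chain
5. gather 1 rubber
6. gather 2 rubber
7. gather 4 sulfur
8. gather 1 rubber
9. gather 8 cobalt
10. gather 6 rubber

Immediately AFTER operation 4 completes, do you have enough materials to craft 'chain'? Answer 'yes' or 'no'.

Answer: no

Derivation:
After 1 (gather 5 sulfur): sulfur=5
After 2 (gather 6 rubber): rubber=6 sulfur=5
After 3 (craft chain): chain=3 rubber=6 sulfur=3
After 4 (craft chain): chain=6 rubber=6 sulfur=1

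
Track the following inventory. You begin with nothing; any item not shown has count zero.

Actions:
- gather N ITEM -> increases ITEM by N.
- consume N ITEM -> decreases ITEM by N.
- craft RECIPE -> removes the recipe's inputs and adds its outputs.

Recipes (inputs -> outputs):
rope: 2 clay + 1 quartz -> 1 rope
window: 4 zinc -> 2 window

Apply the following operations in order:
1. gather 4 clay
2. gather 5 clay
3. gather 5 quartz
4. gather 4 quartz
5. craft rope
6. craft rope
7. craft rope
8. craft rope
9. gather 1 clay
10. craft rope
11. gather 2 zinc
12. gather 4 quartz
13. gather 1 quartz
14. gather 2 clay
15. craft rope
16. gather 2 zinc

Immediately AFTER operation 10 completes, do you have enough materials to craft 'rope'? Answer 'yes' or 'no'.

Answer: no

Derivation:
After 1 (gather 4 clay): clay=4
After 2 (gather 5 clay): clay=9
After 3 (gather 5 quartz): clay=9 quartz=5
After 4 (gather 4 quartz): clay=9 quartz=9
After 5 (craft rope): clay=7 quartz=8 rope=1
After 6 (craft rope): clay=5 quartz=7 rope=2
After 7 (craft rope): clay=3 quartz=6 rope=3
After 8 (craft rope): clay=1 quartz=5 rope=4
After 9 (gather 1 clay): clay=2 quartz=5 rope=4
After 10 (craft rope): quartz=4 rope=5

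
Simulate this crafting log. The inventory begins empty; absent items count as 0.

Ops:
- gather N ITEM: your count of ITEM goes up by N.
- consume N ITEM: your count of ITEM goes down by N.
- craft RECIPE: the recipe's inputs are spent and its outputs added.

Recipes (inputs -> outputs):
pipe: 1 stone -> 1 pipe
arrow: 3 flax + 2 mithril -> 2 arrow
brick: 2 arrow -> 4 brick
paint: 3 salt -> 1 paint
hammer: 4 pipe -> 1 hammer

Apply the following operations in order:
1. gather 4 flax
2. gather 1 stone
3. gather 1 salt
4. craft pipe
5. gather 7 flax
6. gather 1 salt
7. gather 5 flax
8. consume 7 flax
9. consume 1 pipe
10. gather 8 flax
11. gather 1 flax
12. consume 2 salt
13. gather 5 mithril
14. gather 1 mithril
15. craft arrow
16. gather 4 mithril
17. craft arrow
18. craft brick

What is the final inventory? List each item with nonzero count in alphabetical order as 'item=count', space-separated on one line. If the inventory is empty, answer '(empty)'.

After 1 (gather 4 flax): flax=4
After 2 (gather 1 stone): flax=4 stone=1
After 3 (gather 1 salt): flax=4 salt=1 stone=1
After 4 (craft pipe): flax=4 pipe=1 salt=1
After 5 (gather 7 flax): flax=11 pipe=1 salt=1
After 6 (gather 1 salt): flax=11 pipe=1 salt=2
After 7 (gather 5 flax): flax=16 pipe=1 salt=2
After 8 (consume 7 flax): flax=9 pipe=1 salt=2
After 9 (consume 1 pipe): flax=9 salt=2
After 10 (gather 8 flax): flax=17 salt=2
After 11 (gather 1 flax): flax=18 salt=2
After 12 (consume 2 salt): flax=18
After 13 (gather 5 mithril): flax=18 mithril=5
After 14 (gather 1 mithril): flax=18 mithril=6
After 15 (craft arrow): arrow=2 flax=15 mithril=4
After 16 (gather 4 mithril): arrow=2 flax=15 mithril=8
After 17 (craft arrow): arrow=4 flax=12 mithril=6
After 18 (craft brick): arrow=2 brick=4 flax=12 mithril=6

Answer: arrow=2 brick=4 flax=12 mithril=6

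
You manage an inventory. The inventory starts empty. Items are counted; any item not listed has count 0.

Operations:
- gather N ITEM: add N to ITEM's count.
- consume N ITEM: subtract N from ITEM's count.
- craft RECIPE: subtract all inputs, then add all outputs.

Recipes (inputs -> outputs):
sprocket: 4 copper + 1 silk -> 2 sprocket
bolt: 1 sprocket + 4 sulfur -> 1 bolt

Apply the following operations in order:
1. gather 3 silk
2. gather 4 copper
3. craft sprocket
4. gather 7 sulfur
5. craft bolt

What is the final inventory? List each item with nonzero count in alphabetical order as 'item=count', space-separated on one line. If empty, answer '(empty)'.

After 1 (gather 3 silk): silk=3
After 2 (gather 4 copper): copper=4 silk=3
After 3 (craft sprocket): silk=2 sprocket=2
After 4 (gather 7 sulfur): silk=2 sprocket=2 sulfur=7
After 5 (craft bolt): bolt=1 silk=2 sprocket=1 sulfur=3

Answer: bolt=1 silk=2 sprocket=1 sulfur=3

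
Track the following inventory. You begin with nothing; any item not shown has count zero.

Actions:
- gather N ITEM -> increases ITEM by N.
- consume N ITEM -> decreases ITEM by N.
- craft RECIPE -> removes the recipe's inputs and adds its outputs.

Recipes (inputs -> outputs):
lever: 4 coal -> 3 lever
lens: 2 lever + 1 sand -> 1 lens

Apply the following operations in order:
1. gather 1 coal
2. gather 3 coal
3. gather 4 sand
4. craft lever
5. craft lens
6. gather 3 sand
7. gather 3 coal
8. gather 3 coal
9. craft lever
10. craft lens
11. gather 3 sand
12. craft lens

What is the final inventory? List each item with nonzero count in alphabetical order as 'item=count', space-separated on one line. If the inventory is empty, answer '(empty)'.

After 1 (gather 1 coal): coal=1
After 2 (gather 3 coal): coal=4
After 3 (gather 4 sand): coal=4 sand=4
After 4 (craft lever): lever=3 sand=4
After 5 (craft lens): lens=1 lever=1 sand=3
After 6 (gather 3 sand): lens=1 lever=1 sand=6
After 7 (gather 3 coal): coal=3 lens=1 lever=1 sand=6
After 8 (gather 3 coal): coal=6 lens=1 lever=1 sand=6
After 9 (craft lever): coal=2 lens=1 lever=4 sand=6
After 10 (craft lens): coal=2 lens=2 lever=2 sand=5
After 11 (gather 3 sand): coal=2 lens=2 lever=2 sand=8
After 12 (craft lens): coal=2 lens=3 sand=7

Answer: coal=2 lens=3 sand=7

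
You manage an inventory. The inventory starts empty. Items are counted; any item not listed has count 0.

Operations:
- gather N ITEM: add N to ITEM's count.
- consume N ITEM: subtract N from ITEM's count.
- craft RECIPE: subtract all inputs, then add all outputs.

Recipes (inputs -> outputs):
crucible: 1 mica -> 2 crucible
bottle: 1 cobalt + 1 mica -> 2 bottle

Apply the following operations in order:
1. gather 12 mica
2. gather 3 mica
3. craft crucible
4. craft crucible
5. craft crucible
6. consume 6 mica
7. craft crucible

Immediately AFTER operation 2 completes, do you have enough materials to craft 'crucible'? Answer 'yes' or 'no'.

Answer: yes

Derivation:
After 1 (gather 12 mica): mica=12
After 2 (gather 3 mica): mica=15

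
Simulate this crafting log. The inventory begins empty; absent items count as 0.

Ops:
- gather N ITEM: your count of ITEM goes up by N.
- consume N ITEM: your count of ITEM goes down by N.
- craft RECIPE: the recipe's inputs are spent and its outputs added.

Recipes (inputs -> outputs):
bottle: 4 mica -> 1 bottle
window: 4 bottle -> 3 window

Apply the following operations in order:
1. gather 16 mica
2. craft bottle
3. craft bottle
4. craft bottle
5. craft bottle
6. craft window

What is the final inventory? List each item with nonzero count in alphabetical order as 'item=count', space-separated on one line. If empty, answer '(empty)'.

After 1 (gather 16 mica): mica=16
After 2 (craft bottle): bottle=1 mica=12
After 3 (craft bottle): bottle=2 mica=8
After 4 (craft bottle): bottle=3 mica=4
After 5 (craft bottle): bottle=4
After 6 (craft window): window=3

Answer: window=3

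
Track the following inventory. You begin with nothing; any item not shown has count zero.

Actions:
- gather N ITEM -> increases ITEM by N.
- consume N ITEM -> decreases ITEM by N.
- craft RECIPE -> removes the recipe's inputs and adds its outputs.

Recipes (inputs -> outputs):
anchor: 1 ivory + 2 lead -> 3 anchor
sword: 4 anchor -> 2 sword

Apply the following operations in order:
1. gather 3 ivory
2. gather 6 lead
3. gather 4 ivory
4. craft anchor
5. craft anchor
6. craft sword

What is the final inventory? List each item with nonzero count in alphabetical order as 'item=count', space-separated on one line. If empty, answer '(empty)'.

Answer: anchor=2 ivory=5 lead=2 sword=2

Derivation:
After 1 (gather 3 ivory): ivory=3
After 2 (gather 6 lead): ivory=3 lead=6
After 3 (gather 4 ivory): ivory=7 lead=6
After 4 (craft anchor): anchor=3 ivory=6 lead=4
After 5 (craft anchor): anchor=6 ivory=5 lead=2
After 6 (craft sword): anchor=2 ivory=5 lead=2 sword=2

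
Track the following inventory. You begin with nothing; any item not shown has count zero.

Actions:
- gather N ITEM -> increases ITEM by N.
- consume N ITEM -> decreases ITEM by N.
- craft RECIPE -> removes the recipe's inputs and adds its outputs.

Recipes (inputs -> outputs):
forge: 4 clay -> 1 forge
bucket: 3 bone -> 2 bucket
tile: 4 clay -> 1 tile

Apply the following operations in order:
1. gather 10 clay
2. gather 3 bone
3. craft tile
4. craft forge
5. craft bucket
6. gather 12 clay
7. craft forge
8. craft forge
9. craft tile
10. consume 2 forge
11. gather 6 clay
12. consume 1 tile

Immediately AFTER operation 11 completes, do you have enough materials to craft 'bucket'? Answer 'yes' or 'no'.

Answer: no

Derivation:
After 1 (gather 10 clay): clay=10
After 2 (gather 3 bone): bone=3 clay=10
After 3 (craft tile): bone=3 clay=6 tile=1
After 4 (craft forge): bone=3 clay=2 forge=1 tile=1
After 5 (craft bucket): bucket=2 clay=2 forge=1 tile=1
After 6 (gather 12 clay): bucket=2 clay=14 forge=1 tile=1
After 7 (craft forge): bucket=2 clay=10 forge=2 tile=1
After 8 (craft forge): bucket=2 clay=6 forge=3 tile=1
After 9 (craft tile): bucket=2 clay=2 forge=3 tile=2
After 10 (consume 2 forge): bucket=2 clay=2 forge=1 tile=2
After 11 (gather 6 clay): bucket=2 clay=8 forge=1 tile=2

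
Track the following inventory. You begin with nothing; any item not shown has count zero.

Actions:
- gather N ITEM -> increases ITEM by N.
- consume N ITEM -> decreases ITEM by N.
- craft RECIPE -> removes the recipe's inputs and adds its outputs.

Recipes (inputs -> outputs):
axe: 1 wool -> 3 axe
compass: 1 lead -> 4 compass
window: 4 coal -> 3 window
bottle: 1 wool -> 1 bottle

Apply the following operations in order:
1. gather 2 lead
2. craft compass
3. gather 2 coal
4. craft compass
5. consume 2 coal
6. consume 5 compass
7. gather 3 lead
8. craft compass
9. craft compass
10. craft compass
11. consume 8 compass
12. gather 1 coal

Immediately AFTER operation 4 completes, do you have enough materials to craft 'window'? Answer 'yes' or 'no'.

Answer: no

Derivation:
After 1 (gather 2 lead): lead=2
After 2 (craft compass): compass=4 lead=1
After 3 (gather 2 coal): coal=2 compass=4 lead=1
After 4 (craft compass): coal=2 compass=8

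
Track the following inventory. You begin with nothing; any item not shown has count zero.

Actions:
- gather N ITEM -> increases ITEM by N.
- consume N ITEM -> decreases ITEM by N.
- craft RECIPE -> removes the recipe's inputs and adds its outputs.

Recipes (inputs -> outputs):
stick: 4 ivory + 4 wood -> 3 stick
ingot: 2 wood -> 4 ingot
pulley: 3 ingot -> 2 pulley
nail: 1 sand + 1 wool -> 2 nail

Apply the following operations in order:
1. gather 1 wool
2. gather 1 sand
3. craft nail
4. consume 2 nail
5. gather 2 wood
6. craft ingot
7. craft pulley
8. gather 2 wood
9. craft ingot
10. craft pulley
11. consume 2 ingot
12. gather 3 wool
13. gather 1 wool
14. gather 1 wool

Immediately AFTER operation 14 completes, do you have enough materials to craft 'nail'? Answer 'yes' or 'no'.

Answer: no

Derivation:
After 1 (gather 1 wool): wool=1
After 2 (gather 1 sand): sand=1 wool=1
After 3 (craft nail): nail=2
After 4 (consume 2 nail): (empty)
After 5 (gather 2 wood): wood=2
After 6 (craft ingot): ingot=4
After 7 (craft pulley): ingot=1 pulley=2
After 8 (gather 2 wood): ingot=1 pulley=2 wood=2
After 9 (craft ingot): ingot=5 pulley=2
After 10 (craft pulley): ingot=2 pulley=4
After 11 (consume 2 ingot): pulley=4
After 12 (gather 3 wool): pulley=4 wool=3
After 13 (gather 1 wool): pulley=4 wool=4
After 14 (gather 1 wool): pulley=4 wool=5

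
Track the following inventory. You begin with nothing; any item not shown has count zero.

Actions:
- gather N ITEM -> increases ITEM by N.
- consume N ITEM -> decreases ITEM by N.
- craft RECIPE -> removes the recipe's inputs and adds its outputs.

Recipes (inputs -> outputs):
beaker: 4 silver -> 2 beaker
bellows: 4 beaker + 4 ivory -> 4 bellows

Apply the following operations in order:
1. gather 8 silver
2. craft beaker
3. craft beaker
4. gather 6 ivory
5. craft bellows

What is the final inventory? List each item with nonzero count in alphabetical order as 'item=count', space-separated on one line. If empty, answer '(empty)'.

After 1 (gather 8 silver): silver=8
After 2 (craft beaker): beaker=2 silver=4
After 3 (craft beaker): beaker=4
After 4 (gather 6 ivory): beaker=4 ivory=6
After 5 (craft bellows): bellows=4 ivory=2

Answer: bellows=4 ivory=2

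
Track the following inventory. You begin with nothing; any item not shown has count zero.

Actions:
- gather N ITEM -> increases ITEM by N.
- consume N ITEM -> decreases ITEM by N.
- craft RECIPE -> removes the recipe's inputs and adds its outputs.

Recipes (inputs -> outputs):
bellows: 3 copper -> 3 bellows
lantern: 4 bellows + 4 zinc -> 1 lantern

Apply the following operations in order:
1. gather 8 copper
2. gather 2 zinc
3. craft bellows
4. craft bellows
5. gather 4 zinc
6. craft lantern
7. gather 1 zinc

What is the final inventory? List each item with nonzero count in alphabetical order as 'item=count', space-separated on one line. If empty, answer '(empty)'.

Answer: bellows=2 copper=2 lantern=1 zinc=3

Derivation:
After 1 (gather 8 copper): copper=8
After 2 (gather 2 zinc): copper=8 zinc=2
After 3 (craft bellows): bellows=3 copper=5 zinc=2
After 4 (craft bellows): bellows=6 copper=2 zinc=2
After 5 (gather 4 zinc): bellows=6 copper=2 zinc=6
After 6 (craft lantern): bellows=2 copper=2 lantern=1 zinc=2
After 7 (gather 1 zinc): bellows=2 copper=2 lantern=1 zinc=3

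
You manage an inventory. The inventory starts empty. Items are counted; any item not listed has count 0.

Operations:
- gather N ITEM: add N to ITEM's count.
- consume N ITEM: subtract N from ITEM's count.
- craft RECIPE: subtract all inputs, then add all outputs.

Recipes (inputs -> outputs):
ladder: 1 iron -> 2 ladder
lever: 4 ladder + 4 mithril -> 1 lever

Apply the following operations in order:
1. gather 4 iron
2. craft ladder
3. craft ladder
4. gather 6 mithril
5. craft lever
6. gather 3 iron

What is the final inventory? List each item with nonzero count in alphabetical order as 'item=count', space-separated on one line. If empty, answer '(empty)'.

Answer: iron=5 lever=1 mithril=2

Derivation:
After 1 (gather 4 iron): iron=4
After 2 (craft ladder): iron=3 ladder=2
After 3 (craft ladder): iron=2 ladder=4
After 4 (gather 6 mithril): iron=2 ladder=4 mithril=6
After 5 (craft lever): iron=2 lever=1 mithril=2
After 6 (gather 3 iron): iron=5 lever=1 mithril=2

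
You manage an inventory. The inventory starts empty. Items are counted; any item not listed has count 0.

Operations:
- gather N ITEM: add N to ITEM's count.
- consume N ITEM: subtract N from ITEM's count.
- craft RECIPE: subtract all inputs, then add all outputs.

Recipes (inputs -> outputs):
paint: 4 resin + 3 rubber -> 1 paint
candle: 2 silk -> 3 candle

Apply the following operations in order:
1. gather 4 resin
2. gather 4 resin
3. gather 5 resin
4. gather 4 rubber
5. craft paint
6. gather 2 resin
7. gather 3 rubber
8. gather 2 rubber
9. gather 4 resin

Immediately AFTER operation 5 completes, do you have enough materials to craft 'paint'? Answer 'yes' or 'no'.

After 1 (gather 4 resin): resin=4
After 2 (gather 4 resin): resin=8
After 3 (gather 5 resin): resin=13
After 4 (gather 4 rubber): resin=13 rubber=4
After 5 (craft paint): paint=1 resin=9 rubber=1

Answer: no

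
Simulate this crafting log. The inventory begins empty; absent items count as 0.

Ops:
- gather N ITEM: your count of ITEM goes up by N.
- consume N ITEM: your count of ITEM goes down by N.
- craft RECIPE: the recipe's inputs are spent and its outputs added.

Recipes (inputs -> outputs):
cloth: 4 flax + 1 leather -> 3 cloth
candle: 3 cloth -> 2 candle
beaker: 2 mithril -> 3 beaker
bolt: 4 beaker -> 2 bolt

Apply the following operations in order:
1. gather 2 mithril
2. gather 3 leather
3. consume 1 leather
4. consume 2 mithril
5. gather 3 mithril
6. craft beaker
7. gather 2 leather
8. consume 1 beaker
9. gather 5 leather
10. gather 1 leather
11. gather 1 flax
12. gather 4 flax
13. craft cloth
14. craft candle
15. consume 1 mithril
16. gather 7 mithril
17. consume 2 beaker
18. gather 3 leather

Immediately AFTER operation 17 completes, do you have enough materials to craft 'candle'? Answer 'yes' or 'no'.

Answer: no

Derivation:
After 1 (gather 2 mithril): mithril=2
After 2 (gather 3 leather): leather=3 mithril=2
After 3 (consume 1 leather): leather=2 mithril=2
After 4 (consume 2 mithril): leather=2
After 5 (gather 3 mithril): leather=2 mithril=3
After 6 (craft beaker): beaker=3 leather=2 mithril=1
After 7 (gather 2 leather): beaker=3 leather=4 mithril=1
After 8 (consume 1 beaker): beaker=2 leather=4 mithril=1
After 9 (gather 5 leather): beaker=2 leather=9 mithril=1
After 10 (gather 1 leather): beaker=2 leather=10 mithril=1
After 11 (gather 1 flax): beaker=2 flax=1 leather=10 mithril=1
After 12 (gather 4 flax): beaker=2 flax=5 leather=10 mithril=1
After 13 (craft cloth): beaker=2 cloth=3 flax=1 leather=9 mithril=1
After 14 (craft candle): beaker=2 candle=2 flax=1 leather=9 mithril=1
After 15 (consume 1 mithril): beaker=2 candle=2 flax=1 leather=9
After 16 (gather 7 mithril): beaker=2 candle=2 flax=1 leather=9 mithril=7
After 17 (consume 2 beaker): candle=2 flax=1 leather=9 mithril=7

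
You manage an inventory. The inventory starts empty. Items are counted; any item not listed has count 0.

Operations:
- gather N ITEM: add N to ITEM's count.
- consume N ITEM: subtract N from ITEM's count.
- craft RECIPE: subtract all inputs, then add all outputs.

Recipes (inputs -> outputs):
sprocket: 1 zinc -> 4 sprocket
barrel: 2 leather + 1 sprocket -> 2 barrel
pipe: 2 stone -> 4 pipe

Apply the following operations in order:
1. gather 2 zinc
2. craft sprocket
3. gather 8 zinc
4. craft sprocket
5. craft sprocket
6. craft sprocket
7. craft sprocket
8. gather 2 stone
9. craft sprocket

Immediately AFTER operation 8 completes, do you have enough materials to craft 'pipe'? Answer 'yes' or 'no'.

After 1 (gather 2 zinc): zinc=2
After 2 (craft sprocket): sprocket=4 zinc=1
After 3 (gather 8 zinc): sprocket=4 zinc=9
After 4 (craft sprocket): sprocket=8 zinc=8
After 5 (craft sprocket): sprocket=12 zinc=7
After 6 (craft sprocket): sprocket=16 zinc=6
After 7 (craft sprocket): sprocket=20 zinc=5
After 8 (gather 2 stone): sprocket=20 stone=2 zinc=5

Answer: yes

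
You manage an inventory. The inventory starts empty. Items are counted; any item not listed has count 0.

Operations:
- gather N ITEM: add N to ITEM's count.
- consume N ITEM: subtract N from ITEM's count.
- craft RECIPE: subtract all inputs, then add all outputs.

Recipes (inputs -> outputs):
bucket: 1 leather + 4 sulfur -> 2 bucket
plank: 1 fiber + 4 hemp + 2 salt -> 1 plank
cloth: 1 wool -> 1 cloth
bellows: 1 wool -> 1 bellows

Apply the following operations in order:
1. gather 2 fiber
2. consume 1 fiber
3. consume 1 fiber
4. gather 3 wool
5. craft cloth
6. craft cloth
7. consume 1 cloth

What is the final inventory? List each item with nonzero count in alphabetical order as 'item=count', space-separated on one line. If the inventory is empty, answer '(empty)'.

Answer: cloth=1 wool=1

Derivation:
After 1 (gather 2 fiber): fiber=2
After 2 (consume 1 fiber): fiber=1
After 3 (consume 1 fiber): (empty)
After 4 (gather 3 wool): wool=3
After 5 (craft cloth): cloth=1 wool=2
After 6 (craft cloth): cloth=2 wool=1
After 7 (consume 1 cloth): cloth=1 wool=1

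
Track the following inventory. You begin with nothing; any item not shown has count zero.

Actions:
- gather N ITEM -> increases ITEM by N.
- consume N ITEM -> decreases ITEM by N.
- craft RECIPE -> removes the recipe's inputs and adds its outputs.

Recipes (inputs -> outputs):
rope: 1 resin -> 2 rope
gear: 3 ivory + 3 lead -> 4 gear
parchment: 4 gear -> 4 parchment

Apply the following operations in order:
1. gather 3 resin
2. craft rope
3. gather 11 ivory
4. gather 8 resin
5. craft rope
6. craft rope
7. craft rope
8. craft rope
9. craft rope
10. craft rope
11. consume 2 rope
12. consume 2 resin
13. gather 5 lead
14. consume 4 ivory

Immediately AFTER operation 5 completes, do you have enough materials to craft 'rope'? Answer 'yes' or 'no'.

After 1 (gather 3 resin): resin=3
After 2 (craft rope): resin=2 rope=2
After 3 (gather 11 ivory): ivory=11 resin=2 rope=2
After 4 (gather 8 resin): ivory=11 resin=10 rope=2
After 5 (craft rope): ivory=11 resin=9 rope=4

Answer: yes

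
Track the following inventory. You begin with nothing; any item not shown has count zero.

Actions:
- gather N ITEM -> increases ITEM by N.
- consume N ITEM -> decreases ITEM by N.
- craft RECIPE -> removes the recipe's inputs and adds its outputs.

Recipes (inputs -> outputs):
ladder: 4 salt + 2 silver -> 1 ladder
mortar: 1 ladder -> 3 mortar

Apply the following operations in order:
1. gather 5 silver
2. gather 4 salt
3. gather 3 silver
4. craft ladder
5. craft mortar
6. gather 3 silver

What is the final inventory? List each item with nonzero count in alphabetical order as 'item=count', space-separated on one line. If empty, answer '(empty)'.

After 1 (gather 5 silver): silver=5
After 2 (gather 4 salt): salt=4 silver=5
After 3 (gather 3 silver): salt=4 silver=8
After 4 (craft ladder): ladder=1 silver=6
After 5 (craft mortar): mortar=3 silver=6
After 6 (gather 3 silver): mortar=3 silver=9

Answer: mortar=3 silver=9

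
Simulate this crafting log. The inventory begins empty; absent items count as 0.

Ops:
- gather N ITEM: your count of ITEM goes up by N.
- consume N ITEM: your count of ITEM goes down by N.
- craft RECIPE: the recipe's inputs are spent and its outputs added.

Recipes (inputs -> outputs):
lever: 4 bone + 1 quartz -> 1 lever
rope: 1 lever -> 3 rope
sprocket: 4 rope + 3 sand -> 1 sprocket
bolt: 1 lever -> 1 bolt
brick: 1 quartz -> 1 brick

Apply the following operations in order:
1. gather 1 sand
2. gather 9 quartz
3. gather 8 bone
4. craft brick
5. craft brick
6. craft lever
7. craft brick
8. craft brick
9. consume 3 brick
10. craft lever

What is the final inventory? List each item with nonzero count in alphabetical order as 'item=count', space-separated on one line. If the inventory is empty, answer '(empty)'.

Answer: brick=1 lever=2 quartz=3 sand=1

Derivation:
After 1 (gather 1 sand): sand=1
After 2 (gather 9 quartz): quartz=9 sand=1
After 3 (gather 8 bone): bone=8 quartz=9 sand=1
After 4 (craft brick): bone=8 brick=1 quartz=8 sand=1
After 5 (craft brick): bone=8 brick=2 quartz=7 sand=1
After 6 (craft lever): bone=4 brick=2 lever=1 quartz=6 sand=1
After 7 (craft brick): bone=4 brick=3 lever=1 quartz=5 sand=1
After 8 (craft brick): bone=4 brick=4 lever=1 quartz=4 sand=1
After 9 (consume 3 brick): bone=4 brick=1 lever=1 quartz=4 sand=1
After 10 (craft lever): brick=1 lever=2 quartz=3 sand=1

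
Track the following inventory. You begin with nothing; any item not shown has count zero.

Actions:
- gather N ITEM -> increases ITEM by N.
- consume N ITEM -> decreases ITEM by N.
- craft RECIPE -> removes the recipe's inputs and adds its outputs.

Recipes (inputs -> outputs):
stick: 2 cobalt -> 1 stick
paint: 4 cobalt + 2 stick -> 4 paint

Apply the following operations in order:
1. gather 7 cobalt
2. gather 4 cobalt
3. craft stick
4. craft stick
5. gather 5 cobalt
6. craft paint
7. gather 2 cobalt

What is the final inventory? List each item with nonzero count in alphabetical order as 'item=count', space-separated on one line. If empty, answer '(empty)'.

After 1 (gather 7 cobalt): cobalt=7
After 2 (gather 4 cobalt): cobalt=11
After 3 (craft stick): cobalt=9 stick=1
After 4 (craft stick): cobalt=7 stick=2
After 5 (gather 5 cobalt): cobalt=12 stick=2
After 6 (craft paint): cobalt=8 paint=4
After 7 (gather 2 cobalt): cobalt=10 paint=4

Answer: cobalt=10 paint=4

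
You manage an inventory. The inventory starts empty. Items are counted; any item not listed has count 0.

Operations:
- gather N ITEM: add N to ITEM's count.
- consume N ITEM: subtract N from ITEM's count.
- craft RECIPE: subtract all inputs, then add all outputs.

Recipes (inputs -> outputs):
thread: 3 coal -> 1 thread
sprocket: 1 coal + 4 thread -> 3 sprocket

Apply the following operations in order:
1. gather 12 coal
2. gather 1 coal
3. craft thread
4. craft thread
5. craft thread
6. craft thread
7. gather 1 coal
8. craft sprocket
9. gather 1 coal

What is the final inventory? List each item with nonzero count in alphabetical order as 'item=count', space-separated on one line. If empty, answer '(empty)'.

After 1 (gather 12 coal): coal=12
After 2 (gather 1 coal): coal=13
After 3 (craft thread): coal=10 thread=1
After 4 (craft thread): coal=7 thread=2
After 5 (craft thread): coal=4 thread=3
After 6 (craft thread): coal=1 thread=4
After 7 (gather 1 coal): coal=2 thread=4
After 8 (craft sprocket): coal=1 sprocket=3
After 9 (gather 1 coal): coal=2 sprocket=3

Answer: coal=2 sprocket=3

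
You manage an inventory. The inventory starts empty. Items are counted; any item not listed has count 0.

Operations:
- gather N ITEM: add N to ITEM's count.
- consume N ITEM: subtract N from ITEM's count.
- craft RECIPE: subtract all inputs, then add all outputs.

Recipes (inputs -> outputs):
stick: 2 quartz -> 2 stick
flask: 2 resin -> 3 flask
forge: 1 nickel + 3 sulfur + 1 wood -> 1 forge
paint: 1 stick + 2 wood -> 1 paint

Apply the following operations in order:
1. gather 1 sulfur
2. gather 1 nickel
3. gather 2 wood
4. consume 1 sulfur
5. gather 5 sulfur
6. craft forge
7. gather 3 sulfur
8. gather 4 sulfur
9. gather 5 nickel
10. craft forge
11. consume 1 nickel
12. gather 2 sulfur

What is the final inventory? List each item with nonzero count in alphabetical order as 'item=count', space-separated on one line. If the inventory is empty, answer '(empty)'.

After 1 (gather 1 sulfur): sulfur=1
After 2 (gather 1 nickel): nickel=1 sulfur=1
After 3 (gather 2 wood): nickel=1 sulfur=1 wood=2
After 4 (consume 1 sulfur): nickel=1 wood=2
After 5 (gather 5 sulfur): nickel=1 sulfur=5 wood=2
After 6 (craft forge): forge=1 sulfur=2 wood=1
After 7 (gather 3 sulfur): forge=1 sulfur=5 wood=1
After 8 (gather 4 sulfur): forge=1 sulfur=9 wood=1
After 9 (gather 5 nickel): forge=1 nickel=5 sulfur=9 wood=1
After 10 (craft forge): forge=2 nickel=4 sulfur=6
After 11 (consume 1 nickel): forge=2 nickel=3 sulfur=6
After 12 (gather 2 sulfur): forge=2 nickel=3 sulfur=8

Answer: forge=2 nickel=3 sulfur=8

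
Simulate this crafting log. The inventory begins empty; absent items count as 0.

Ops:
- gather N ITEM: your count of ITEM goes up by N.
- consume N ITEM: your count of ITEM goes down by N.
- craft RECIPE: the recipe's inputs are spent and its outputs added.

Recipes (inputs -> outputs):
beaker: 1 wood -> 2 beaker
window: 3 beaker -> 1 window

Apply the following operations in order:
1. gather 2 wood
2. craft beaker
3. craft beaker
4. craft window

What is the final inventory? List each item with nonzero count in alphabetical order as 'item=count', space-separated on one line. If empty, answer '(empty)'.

After 1 (gather 2 wood): wood=2
After 2 (craft beaker): beaker=2 wood=1
After 3 (craft beaker): beaker=4
After 4 (craft window): beaker=1 window=1

Answer: beaker=1 window=1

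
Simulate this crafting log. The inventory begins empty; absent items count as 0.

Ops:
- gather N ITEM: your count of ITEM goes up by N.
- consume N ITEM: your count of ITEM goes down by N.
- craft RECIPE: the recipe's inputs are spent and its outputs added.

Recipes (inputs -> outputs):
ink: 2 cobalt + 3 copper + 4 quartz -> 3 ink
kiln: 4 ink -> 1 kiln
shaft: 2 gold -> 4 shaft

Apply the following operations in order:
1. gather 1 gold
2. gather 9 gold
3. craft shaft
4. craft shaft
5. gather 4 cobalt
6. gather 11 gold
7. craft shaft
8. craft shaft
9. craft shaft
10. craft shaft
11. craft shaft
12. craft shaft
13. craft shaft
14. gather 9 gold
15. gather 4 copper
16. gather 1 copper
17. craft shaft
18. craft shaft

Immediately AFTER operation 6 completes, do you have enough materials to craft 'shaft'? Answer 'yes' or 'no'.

Answer: yes

Derivation:
After 1 (gather 1 gold): gold=1
After 2 (gather 9 gold): gold=10
After 3 (craft shaft): gold=8 shaft=4
After 4 (craft shaft): gold=6 shaft=8
After 5 (gather 4 cobalt): cobalt=4 gold=6 shaft=8
After 6 (gather 11 gold): cobalt=4 gold=17 shaft=8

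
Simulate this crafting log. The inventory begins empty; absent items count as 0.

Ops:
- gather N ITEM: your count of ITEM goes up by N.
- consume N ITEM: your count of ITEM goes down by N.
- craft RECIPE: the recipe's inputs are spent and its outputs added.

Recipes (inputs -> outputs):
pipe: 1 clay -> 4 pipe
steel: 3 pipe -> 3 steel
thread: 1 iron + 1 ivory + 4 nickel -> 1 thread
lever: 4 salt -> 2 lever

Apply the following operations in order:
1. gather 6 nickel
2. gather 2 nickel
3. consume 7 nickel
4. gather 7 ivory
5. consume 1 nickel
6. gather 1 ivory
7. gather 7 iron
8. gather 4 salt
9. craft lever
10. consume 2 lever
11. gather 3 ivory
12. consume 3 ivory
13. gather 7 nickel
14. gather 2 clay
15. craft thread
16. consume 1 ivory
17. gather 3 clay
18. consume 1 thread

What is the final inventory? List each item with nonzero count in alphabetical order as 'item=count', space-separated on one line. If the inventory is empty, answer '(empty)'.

After 1 (gather 6 nickel): nickel=6
After 2 (gather 2 nickel): nickel=8
After 3 (consume 7 nickel): nickel=1
After 4 (gather 7 ivory): ivory=7 nickel=1
After 5 (consume 1 nickel): ivory=7
After 6 (gather 1 ivory): ivory=8
After 7 (gather 7 iron): iron=7 ivory=8
After 8 (gather 4 salt): iron=7 ivory=8 salt=4
After 9 (craft lever): iron=7 ivory=8 lever=2
After 10 (consume 2 lever): iron=7 ivory=8
After 11 (gather 3 ivory): iron=7 ivory=11
After 12 (consume 3 ivory): iron=7 ivory=8
After 13 (gather 7 nickel): iron=7 ivory=8 nickel=7
After 14 (gather 2 clay): clay=2 iron=7 ivory=8 nickel=7
After 15 (craft thread): clay=2 iron=6 ivory=7 nickel=3 thread=1
After 16 (consume 1 ivory): clay=2 iron=6 ivory=6 nickel=3 thread=1
After 17 (gather 3 clay): clay=5 iron=6 ivory=6 nickel=3 thread=1
After 18 (consume 1 thread): clay=5 iron=6 ivory=6 nickel=3

Answer: clay=5 iron=6 ivory=6 nickel=3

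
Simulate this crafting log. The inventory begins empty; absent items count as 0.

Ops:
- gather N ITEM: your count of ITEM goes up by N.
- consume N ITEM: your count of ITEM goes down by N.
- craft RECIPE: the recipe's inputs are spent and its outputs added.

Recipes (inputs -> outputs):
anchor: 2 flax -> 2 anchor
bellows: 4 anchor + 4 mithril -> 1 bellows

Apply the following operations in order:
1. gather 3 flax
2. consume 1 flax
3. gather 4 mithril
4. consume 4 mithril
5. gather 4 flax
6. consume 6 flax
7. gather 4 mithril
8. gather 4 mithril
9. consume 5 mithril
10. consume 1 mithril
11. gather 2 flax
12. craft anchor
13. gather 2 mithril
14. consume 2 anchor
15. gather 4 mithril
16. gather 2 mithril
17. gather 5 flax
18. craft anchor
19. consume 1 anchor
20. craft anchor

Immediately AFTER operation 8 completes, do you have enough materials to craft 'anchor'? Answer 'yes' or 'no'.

After 1 (gather 3 flax): flax=3
After 2 (consume 1 flax): flax=2
After 3 (gather 4 mithril): flax=2 mithril=4
After 4 (consume 4 mithril): flax=2
After 5 (gather 4 flax): flax=6
After 6 (consume 6 flax): (empty)
After 7 (gather 4 mithril): mithril=4
After 8 (gather 4 mithril): mithril=8

Answer: no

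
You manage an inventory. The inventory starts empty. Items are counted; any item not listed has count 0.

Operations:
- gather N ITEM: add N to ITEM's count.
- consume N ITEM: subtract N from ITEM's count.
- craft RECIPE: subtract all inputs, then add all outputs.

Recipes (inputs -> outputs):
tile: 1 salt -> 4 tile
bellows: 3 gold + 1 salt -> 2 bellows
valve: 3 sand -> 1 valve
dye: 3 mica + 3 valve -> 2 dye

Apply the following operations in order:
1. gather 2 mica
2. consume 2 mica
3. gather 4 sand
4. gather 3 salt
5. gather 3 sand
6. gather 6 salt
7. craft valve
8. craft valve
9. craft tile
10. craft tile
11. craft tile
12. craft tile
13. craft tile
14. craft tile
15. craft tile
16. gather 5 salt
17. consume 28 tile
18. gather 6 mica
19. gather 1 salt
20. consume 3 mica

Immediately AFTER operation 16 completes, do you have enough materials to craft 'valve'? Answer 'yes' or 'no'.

Answer: no

Derivation:
After 1 (gather 2 mica): mica=2
After 2 (consume 2 mica): (empty)
After 3 (gather 4 sand): sand=4
After 4 (gather 3 salt): salt=3 sand=4
After 5 (gather 3 sand): salt=3 sand=7
After 6 (gather 6 salt): salt=9 sand=7
After 7 (craft valve): salt=9 sand=4 valve=1
After 8 (craft valve): salt=9 sand=1 valve=2
After 9 (craft tile): salt=8 sand=1 tile=4 valve=2
After 10 (craft tile): salt=7 sand=1 tile=8 valve=2
After 11 (craft tile): salt=6 sand=1 tile=12 valve=2
After 12 (craft tile): salt=5 sand=1 tile=16 valve=2
After 13 (craft tile): salt=4 sand=1 tile=20 valve=2
After 14 (craft tile): salt=3 sand=1 tile=24 valve=2
After 15 (craft tile): salt=2 sand=1 tile=28 valve=2
After 16 (gather 5 salt): salt=7 sand=1 tile=28 valve=2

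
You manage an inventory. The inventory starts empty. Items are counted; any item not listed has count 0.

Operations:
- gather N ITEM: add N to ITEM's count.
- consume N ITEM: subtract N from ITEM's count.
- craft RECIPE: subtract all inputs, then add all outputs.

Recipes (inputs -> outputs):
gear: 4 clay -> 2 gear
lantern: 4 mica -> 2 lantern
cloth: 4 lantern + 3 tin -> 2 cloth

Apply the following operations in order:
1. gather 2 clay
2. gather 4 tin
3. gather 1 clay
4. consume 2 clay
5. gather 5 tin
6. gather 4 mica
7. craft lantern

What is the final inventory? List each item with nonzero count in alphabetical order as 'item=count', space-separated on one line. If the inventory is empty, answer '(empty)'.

After 1 (gather 2 clay): clay=2
After 2 (gather 4 tin): clay=2 tin=4
After 3 (gather 1 clay): clay=3 tin=4
After 4 (consume 2 clay): clay=1 tin=4
After 5 (gather 5 tin): clay=1 tin=9
After 6 (gather 4 mica): clay=1 mica=4 tin=9
After 7 (craft lantern): clay=1 lantern=2 tin=9

Answer: clay=1 lantern=2 tin=9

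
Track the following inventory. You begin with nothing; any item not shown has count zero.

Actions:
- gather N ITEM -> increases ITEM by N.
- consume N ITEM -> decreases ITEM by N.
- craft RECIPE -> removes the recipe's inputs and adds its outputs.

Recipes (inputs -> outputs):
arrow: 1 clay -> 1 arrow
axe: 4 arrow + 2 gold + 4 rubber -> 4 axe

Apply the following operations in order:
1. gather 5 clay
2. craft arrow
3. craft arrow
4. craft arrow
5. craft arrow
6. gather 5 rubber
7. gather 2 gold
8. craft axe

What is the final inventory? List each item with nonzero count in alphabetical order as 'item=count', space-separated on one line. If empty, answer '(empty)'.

Answer: axe=4 clay=1 rubber=1

Derivation:
After 1 (gather 5 clay): clay=5
After 2 (craft arrow): arrow=1 clay=4
After 3 (craft arrow): arrow=2 clay=3
After 4 (craft arrow): arrow=3 clay=2
After 5 (craft arrow): arrow=4 clay=1
After 6 (gather 5 rubber): arrow=4 clay=1 rubber=5
After 7 (gather 2 gold): arrow=4 clay=1 gold=2 rubber=5
After 8 (craft axe): axe=4 clay=1 rubber=1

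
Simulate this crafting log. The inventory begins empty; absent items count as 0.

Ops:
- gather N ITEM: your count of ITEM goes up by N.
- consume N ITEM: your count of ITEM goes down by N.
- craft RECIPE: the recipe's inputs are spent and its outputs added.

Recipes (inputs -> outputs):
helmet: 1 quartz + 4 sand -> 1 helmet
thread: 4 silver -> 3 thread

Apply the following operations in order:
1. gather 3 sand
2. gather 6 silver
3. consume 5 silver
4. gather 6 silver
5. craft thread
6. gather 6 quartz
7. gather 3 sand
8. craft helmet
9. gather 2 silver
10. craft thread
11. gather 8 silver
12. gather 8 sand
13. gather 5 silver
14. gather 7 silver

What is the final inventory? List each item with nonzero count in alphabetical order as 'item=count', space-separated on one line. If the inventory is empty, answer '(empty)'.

After 1 (gather 3 sand): sand=3
After 2 (gather 6 silver): sand=3 silver=6
After 3 (consume 5 silver): sand=3 silver=1
After 4 (gather 6 silver): sand=3 silver=7
After 5 (craft thread): sand=3 silver=3 thread=3
After 6 (gather 6 quartz): quartz=6 sand=3 silver=3 thread=3
After 7 (gather 3 sand): quartz=6 sand=6 silver=3 thread=3
After 8 (craft helmet): helmet=1 quartz=5 sand=2 silver=3 thread=3
After 9 (gather 2 silver): helmet=1 quartz=5 sand=2 silver=5 thread=3
After 10 (craft thread): helmet=1 quartz=5 sand=2 silver=1 thread=6
After 11 (gather 8 silver): helmet=1 quartz=5 sand=2 silver=9 thread=6
After 12 (gather 8 sand): helmet=1 quartz=5 sand=10 silver=9 thread=6
After 13 (gather 5 silver): helmet=1 quartz=5 sand=10 silver=14 thread=6
After 14 (gather 7 silver): helmet=1 quartz=5 sand=10 silver=21 thread=6

Answer: helmet=1 quartz=5 sand=10 silver=21 thread=6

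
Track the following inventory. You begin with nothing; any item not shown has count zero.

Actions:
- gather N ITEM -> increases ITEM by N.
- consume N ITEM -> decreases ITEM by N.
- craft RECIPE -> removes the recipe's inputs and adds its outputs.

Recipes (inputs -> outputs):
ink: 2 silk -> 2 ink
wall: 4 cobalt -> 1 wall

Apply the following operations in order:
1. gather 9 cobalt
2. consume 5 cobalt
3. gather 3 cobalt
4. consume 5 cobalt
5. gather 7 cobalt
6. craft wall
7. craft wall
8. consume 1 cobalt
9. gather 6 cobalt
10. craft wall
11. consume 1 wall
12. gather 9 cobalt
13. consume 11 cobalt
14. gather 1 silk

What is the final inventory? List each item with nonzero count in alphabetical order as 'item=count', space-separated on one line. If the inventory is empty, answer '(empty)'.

Answer: silk=1 wall=2

Derivation:
After 1 (gather 9 cobalt): cobalt=9
After 2 (consume 5 cobalt): cobalt=4
After 3 (gather 3 cobalt): cobalt=7
After 4 (consume 5 cobalt): cobalt=2
After 5 (gather 7 cobalt): cobalt=9
After 6 (craft wall): cobalt=5 wall=1
After 7 (craft wall): cobalt=1 wall=2
After 8 (consume 1 cobalt): wall=2
After 9 (gather 6 cobalt): cobalt=6 wall=2
After 10 (craft wall): cobalt=2 wall=3
After 11 (consume 1 wall): cobalt=2 wall=2
After 12 (gather 9 cobalt): cobalt=11 wall=2
After 13 (consume 11 cobalt): wall=2
After 14 (gather 1 silk): silk=1 wall=2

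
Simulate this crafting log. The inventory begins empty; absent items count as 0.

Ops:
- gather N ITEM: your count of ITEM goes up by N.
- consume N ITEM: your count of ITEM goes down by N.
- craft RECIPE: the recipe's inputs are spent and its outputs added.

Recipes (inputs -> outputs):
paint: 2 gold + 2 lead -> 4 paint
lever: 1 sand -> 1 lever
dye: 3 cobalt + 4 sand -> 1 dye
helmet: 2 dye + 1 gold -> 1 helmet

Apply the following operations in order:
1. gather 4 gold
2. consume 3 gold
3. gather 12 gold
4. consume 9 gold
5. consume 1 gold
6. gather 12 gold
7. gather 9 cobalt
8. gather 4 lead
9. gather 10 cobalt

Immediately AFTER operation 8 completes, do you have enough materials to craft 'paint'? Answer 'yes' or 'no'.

After 1 (gather 4 gold): gold=4
After 2 (consume 3 gold): gold=1
After 3 (gather 12 gold): gold=13
After 4 (consume 9 gold): gold=4
After 5 (consume 1 gold): gold=3
After 6 (gather 12 gold): gold=15
After 7 (gather 9 cobalt): cobalt=9 gold=15
After 8 (gather 4 lead): cobalt=9 gold=15 lead=4

Answer: yes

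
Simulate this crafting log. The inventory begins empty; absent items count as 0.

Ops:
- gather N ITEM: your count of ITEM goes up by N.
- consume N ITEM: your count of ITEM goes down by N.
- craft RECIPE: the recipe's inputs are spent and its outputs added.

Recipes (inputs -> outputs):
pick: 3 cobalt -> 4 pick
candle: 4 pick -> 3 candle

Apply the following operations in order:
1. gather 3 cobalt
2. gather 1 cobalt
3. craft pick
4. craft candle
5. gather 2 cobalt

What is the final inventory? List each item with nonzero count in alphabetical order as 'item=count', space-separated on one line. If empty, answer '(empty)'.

After 1 (gather 3 cobalt): cobalt=3
After 2 (gather 1 cobalt): cobalt=4
After 3 (craft pick): cobalt=1 pick=4
After 4 (craft candle): candle=3 cobalt=1
After 5 (gather 2 cobalt): candle=3 cobalt=3

Answer: candle=3 cobalt=3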